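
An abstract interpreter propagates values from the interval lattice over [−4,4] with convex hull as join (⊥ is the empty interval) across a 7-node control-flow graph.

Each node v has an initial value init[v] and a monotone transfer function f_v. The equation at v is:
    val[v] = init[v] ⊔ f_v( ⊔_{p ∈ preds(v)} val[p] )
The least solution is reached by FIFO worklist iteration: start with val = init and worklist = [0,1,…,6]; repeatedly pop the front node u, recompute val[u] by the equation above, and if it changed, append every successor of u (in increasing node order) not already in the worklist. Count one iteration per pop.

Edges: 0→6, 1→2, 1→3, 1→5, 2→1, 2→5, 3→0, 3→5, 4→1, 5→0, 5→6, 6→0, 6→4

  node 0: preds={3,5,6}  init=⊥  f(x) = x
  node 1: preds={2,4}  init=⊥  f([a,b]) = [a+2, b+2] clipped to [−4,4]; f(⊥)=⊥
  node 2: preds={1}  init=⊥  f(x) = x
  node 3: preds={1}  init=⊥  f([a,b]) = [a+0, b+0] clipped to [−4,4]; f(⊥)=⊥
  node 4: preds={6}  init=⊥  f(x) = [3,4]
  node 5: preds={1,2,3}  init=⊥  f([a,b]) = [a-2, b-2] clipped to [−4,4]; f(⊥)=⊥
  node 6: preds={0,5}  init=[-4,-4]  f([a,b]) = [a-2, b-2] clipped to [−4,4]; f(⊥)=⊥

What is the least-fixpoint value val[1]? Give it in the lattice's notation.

Trace (16 dequeues):
  [1] u=0 | in [-4,-4] | out [-4,-4] | prev ⊥ | push {}
  [2] u=1 | in ⊥ | out ⊥ | ==
  [3] u=2 | in ⊥ | out ⊥ | ==
  [4] u=3 | in ⊥ | out ⊥ | ==
  [5] u=4 | in [-4,-4] | out [3,4] | prev ⊥ | push {1}
  [6] u=5 | in ⊥ | out ⊥ | ==
  [7] u=6 | in [-4,-4] | out [-4,-4] | ==
  [8] u=1 | in [3,4] | out [4,4] | prev ⊥ | push {2,3,5}
  [9] u=2 | in [4,4] | out [4,4] | prev ⊥ | push {1}
  [10] u=3 | in [4,4] | out [4,4] | prev ⊥ | push {0}
  [11] u=5 | in [4,4] | out [2,2] | prev ⊥ | push {6}
  [12] u=1 | in [3,4] | out [4,4] | ==
  [13] u=0 | in [-4,4] | out [-4,4] | prev [-4,-4] | push {}
  [14] u=6 | in [-4,4] | out [-4,2] | prev [-4,-4] | push {0,4}
  [15] u=0 | in [-4,4] | out [-4,4] | ==
  [16] u=4 | in [-4,2] | out [3,4] | ==

Converged values:
  [0] [-4,4]
  [1] [4,4]
  [2] [4,4]
  [3] [4,4]
  [4] [3,4]
  [5] [2,2]
  [6] [-4,2]

[4,4]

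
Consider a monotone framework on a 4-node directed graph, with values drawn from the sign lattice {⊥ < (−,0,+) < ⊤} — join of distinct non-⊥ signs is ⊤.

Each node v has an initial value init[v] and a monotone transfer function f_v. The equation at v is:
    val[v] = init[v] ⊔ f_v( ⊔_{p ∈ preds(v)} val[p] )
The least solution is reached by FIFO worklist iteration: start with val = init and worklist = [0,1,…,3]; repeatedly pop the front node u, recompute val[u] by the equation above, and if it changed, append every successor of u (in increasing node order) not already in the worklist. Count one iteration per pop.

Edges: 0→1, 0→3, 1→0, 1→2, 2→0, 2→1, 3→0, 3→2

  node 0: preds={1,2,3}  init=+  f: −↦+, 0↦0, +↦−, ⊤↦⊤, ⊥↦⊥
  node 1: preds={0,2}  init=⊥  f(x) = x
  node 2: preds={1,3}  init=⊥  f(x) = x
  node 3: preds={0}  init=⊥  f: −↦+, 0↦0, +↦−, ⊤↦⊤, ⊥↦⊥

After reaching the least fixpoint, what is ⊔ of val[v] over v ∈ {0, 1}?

⊤

Trace (11 dequeues):
  [1] u=0 | in ⊥ | out + | ==
  [2] u=1 | in + | out + | prev ⊥ | push {0}
  [3] u=2 | in + | out + | prev ⊥ | push {1}
  [4] u=3 | in + | out − | prev ⊥ | push {2}
  [5] u=0 | in ⊤ | out ⊤ | prev + | push {3}
  [6] u=1 | in ⊤ | out ⊤ | prev + | push {0}
  [7] u=2 | in ⊤ | out ⊤ | prev + | push {1}
  [8] u=3 | in ⊤ | out ⊤ | prev − | push {2}
  [9] u=0 | in ⊤ | out ⊤ | ==
  [10] u=1 | in ⊤ | out ⊤ | ==
  [11] u=2 | in ⊤ | out ⊤ | ==

Converged values:
  [0] ⊤
  [1] ⊤
  [2] ⊤
  [3] ⊤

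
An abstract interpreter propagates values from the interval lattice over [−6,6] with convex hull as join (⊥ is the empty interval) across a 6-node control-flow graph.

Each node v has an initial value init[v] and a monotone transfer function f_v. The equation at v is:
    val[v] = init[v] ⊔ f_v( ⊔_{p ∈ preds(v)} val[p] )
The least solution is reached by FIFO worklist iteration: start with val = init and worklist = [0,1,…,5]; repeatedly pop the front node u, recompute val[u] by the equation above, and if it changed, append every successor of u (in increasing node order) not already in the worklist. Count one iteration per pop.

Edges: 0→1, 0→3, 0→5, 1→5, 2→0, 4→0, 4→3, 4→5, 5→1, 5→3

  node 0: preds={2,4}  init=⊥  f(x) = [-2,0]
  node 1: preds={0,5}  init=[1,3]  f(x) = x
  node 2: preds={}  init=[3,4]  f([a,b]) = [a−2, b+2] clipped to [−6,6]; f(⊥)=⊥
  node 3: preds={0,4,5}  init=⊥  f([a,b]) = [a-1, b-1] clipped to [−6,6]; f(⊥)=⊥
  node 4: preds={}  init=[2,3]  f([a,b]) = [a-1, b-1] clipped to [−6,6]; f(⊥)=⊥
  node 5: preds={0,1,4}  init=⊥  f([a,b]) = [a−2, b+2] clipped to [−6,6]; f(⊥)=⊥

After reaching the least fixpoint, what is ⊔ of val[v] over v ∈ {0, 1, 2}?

Trace (12 dequeues):
  [1] u=0 | in [2,4] | out [-2,0] | prev ⊥ | push {}
  [2] u=1 | in [-2,0] | out [-2,3] | prev [1,3] | push {}
  [3] u=2 | in ⊥ | out [3,4] | ==
  [4] u=3 | in [-2,3] | out [-3,2] | prev ⊥ | push {}
  [5] u=4 | in ⊥ | out [2,3] | ==
  [6] u=5 | in [-2,3] | out [-4,5] | prev ⊥ | push {1,3}
  [7] u=1 | in [-4,5] | out [-4,5] | prev [-2,3] | push {5}
  [8] u=3 | in [-4,5] | out [-5,4] | prev [-3,2] | push {}
  [9] u=5 | in [-4,5] | out [-6,6] | prev [-4,5] | push {1,3}
  [10] u=1 | in [-6,6] | out [-6,6] | prev [-4,5] | push {5}
  [11] u=3 | in [-6,6] | out [-6,5] | prev [-5,4] | push {}
  [12] u=5 | in [-6,6] | out [-6,6] | ==

Converged values:
  [0] [-2,0]
  [1] [-6,6]
  [2] [3,4]
  [3] [-6,5]
  [4] [2,3]
  [5] [-6,6]

[-6,6]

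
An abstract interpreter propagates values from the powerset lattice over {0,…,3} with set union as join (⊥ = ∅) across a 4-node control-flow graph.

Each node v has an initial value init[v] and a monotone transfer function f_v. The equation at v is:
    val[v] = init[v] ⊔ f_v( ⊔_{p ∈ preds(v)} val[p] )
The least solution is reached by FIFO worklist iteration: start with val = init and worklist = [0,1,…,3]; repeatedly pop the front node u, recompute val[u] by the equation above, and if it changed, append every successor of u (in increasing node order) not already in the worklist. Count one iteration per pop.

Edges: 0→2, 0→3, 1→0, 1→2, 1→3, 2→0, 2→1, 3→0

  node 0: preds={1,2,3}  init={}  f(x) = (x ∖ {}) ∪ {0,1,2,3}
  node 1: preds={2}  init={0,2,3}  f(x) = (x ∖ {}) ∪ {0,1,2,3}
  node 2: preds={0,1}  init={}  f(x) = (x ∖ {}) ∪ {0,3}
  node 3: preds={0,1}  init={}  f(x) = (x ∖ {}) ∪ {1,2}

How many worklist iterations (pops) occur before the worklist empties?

Iteration log — 6 steps:
  step 1. node 0  ⊔preds={0,2,3}  new={0,1,2,3}  old={}  +wl: 
  step 2. node 1  ⊔preds={}  new={0,1,2,3}  old={0,2,3}  +wl: 0
  step 3. node 2  ⊔preds={0,1,2,3}  new={0,1,2,3}  old={}  +wl: 1
  step 4. node 3  ⊔preds={0,1,2,3}  new={0,1,2,3}  old={}  +wl: 
  step 5. node 0  ⊔preds={0,1,2,3}  new={0,1,2,3}  stable
  step 6. node 1  ⊔preds={0,1,2,3}  new={0,1,2,3}  stable

Least fixpoint reached:
  node 0: {0,1,2,3}
  node 1: {0,1,2,3}
  node 2: {0,1,2,3}
  node 3: {0,1,2,3}

6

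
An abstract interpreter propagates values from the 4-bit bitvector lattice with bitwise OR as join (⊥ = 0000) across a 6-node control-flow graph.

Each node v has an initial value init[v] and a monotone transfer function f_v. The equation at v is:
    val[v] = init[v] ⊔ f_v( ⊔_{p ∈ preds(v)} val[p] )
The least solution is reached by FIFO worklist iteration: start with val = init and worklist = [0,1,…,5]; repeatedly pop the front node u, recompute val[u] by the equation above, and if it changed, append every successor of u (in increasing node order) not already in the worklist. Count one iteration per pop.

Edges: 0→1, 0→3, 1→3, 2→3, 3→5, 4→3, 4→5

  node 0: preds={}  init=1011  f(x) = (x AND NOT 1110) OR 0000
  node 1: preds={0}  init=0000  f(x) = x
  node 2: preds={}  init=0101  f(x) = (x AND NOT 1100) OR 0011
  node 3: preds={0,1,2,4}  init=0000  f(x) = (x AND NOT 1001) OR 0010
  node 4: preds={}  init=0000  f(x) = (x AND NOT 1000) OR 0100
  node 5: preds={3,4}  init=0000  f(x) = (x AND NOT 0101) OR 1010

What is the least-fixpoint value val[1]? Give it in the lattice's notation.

1011

Iteration log — 7 steps:
  step 1. node 0  ⊔preds=0000  new=1011  stable
  step 2. node 1  ⊔preds=1011  new=1011  old=0000  +wl: 
  step 3. node 2  ⊔preds=0000  new=0111  old=0101  +wl: 
  step 4. node 3  ⊔preds=1111  new=0110  old=0000  +wl: 
  step 5. node 4  ⊔preds=0000  new=0100  old=0000  +wl: 3
  step 6. node 5  ⊔preds=0110  new=1010  old=0000  +wl: 
  step 7. node 3  ⊔preds=1111  new=0110  stable

Least fixpoint reached:
  node 0: 1011
  node 1: 1011
  node 2: 0111
  node 3: 0110
  node 4: 0100
  node 5: 1010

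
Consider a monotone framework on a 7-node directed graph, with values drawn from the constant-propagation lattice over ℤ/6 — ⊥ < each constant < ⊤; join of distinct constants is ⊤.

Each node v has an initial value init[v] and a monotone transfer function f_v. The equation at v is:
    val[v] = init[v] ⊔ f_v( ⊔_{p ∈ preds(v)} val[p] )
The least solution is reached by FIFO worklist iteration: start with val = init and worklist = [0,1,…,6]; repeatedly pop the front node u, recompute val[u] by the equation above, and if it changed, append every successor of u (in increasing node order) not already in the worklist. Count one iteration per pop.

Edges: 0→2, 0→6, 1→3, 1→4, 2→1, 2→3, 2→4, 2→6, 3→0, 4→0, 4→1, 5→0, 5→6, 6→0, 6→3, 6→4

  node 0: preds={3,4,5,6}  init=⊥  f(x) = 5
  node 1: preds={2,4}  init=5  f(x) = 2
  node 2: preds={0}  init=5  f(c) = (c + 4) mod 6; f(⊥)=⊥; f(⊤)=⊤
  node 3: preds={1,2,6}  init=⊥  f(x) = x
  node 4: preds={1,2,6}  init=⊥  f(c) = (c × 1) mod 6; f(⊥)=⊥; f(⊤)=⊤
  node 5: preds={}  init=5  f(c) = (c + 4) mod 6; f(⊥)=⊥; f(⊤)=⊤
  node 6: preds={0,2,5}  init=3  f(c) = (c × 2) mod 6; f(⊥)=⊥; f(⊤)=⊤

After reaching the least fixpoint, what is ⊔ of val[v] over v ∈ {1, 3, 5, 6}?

⊤

Trace (11 dequeues):
  [1] u=0 | in ⊤ | out 5 | prev ⊥ | push {}
  [2] u=1 | in 5 | out ⊤ | prev 5 | push {}
  [3] u=2 | in 5 | out ⊤ | prev 5 | push {1}
  [4] u=3 | in ⊤ | out ⊤ | prev ⊥ | push {0}
  [5] u=4 | in ⊤ | out ⊤ | prev ⊥ | push {}
  [6] u=5 | in ⊥ | out 5 | ==
  [7] u=6 | in ⊤ | out ⊤ | prev 3 | push {3,4}
  [8] u=1 | in ⊤ | out ⊤ | ==
  [9] u=0 | in ⊤ | out 5 | ==
  [10] u=3 | in ⊤ | out ⊤ | ==
  [11] u=4 | in ⊤ | out ⊤ | ==

Converged values:
  [0] 5
  [1] ⊤
  [2] ⊤
  [3] ⊤
  [4] ⊤
  [5] 5
  [6] ⊤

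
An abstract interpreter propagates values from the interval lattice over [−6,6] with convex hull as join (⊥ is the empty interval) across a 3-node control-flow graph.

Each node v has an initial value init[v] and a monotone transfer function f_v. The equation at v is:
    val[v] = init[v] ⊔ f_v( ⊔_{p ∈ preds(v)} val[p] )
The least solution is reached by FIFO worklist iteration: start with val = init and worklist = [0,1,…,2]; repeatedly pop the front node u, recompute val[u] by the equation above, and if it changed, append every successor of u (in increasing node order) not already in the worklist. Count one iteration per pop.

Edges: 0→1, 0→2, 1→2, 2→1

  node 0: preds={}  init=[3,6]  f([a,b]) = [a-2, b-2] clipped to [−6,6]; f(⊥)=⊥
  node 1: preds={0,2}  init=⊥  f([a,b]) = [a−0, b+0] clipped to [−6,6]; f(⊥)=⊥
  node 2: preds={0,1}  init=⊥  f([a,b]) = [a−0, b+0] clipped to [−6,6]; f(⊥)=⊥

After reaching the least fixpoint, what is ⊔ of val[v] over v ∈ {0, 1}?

[3,6]

Trace (4 dequeues):
  [1] u=0 | in ⊥ | out [3,6] | ==
  [2] u=1 | in [3,6] | out [3,6] | prev ⊥ | push {}
  [3] u=2 | in [3,6] | out [3,6] | prev ⊥ | push {1}
  [4] u=1 | in [3,6] | out [3,6] | ==

Converged values:
  [0] [3,6]
  [1] [3,6]
  [2] [3,6]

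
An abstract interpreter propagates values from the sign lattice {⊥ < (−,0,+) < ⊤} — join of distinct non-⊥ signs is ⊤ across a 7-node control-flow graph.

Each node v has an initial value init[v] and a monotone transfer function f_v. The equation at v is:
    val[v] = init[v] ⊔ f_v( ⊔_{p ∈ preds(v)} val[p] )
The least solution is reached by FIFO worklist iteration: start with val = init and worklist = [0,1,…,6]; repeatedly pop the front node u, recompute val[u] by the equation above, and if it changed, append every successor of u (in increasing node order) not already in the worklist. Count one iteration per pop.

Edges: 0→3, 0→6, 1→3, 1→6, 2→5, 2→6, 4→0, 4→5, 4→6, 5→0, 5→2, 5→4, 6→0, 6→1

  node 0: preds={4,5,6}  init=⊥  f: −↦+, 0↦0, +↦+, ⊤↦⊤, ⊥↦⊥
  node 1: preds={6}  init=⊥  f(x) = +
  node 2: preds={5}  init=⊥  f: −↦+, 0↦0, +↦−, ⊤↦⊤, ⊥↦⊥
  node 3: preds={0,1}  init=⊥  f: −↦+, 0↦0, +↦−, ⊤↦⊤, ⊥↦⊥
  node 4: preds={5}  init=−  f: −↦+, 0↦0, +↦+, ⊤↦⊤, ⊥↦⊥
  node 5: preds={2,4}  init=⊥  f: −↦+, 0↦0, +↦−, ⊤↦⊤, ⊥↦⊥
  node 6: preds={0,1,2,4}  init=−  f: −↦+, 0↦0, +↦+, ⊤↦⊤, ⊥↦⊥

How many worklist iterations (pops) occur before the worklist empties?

19

Worklist (19 pops):
  #1 pop 0: in=− → + (was ⊥); enqueue []
  #2 pop 1: in=− → + (was ⊥); enqueue []
  #3 pop 2: in=⊥ → ⊥ (no change)
  #4 pop 3: in=+ → − (was ⊥); enqueue []
  #5 pop 4: in=⊥ → − (no change)
  #6 pop 5: in=− → + (was ⊥); enqueue [0,2,4]
  #7 pop 6: in=⊤ → ⊤ (was −); enqueue [1]
  #8 pop 0: in=⊤ → ⊤ (was +); enqueue [3,6]
  #9 pop 2: in=+ → − (was ⊥); enqueue [5]
  #10 pop 4: in=+ → ⊤ (was −); enqueue [0]
  #11 pop 1: in=⊤ → + (no change)
  #12 pop 3: in=⊤ → ⊤ (was −); enqueue []
  #13 pop 6: in=⊤ → ⊤ (no change)
  #14 pop 5: in=⊤ → ⊤ (was +); enqueue [2,4]
  #15 pop 0: in=⊤ → ⊤ (no change)
  #16 pop 2: in=⊤ → ⊤ (was −); enqueue [5,6]
  #17 pop 4: in=⊤ → ⊤ (no change)
  #18 pop 5: in=⊤ → ⊤ (no change)
  #19 pop 6: in=⊤ → ⊤ (no change)

Fixpoint:
  val[0] = ⊤
  val[1] = +
  val[2] = ⊤
  val[3] = ⊤
  val[4] = ⊤
  val[5] = ⊤
  val[6] = ⊤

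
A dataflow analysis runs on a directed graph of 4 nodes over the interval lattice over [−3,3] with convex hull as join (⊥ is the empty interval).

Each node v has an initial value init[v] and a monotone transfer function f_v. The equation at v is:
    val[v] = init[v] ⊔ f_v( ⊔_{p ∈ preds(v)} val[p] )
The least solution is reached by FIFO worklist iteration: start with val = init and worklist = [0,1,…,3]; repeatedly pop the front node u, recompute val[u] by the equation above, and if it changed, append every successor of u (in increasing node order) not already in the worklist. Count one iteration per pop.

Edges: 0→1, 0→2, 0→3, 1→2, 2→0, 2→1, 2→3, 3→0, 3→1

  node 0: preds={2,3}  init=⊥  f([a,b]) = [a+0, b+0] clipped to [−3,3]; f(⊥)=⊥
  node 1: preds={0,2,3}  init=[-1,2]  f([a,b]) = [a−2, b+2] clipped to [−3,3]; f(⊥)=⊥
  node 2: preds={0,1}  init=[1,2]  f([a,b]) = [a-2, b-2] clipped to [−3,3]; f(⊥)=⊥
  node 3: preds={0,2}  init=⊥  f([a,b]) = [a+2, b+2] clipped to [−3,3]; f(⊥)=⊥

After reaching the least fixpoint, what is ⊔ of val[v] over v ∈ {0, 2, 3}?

[-3,3]

Iteration log — 8 steps:
  step 1. node 0  ⊔preds=[1,2]  new=[1,2]  old=⊥  +wl: 
  step 2. node 1  ⊔preds=[1,2]  new=[-1,3]  old=[-1,2]  +wl: 
  step 3. node 2  ⊔preds=[-1,3]  new=[-3,2]  old=[1,2]  +wl: 0,1
  step 4. node 3  ⊔preds=[-3,2]  new=[-1,3]  old=⊥  +wl: 
  step 5. node 0  ⊔preds=[-3,3]  new=[-3,3]  old=[1,2]  +wl: 2,3
  step 6. node 1  ⊔preds=[-3,3]  new=[-3,3]  old=[-1,3]  +wl: 
  step 7. node 2  ⊔preds=[-3,3]  new=[-3,2]  stable
  step 8. node 3  ⊔preds=[-3,3]  new=[-1,3]  stable

Least fixpoint reached:
  node 0: [-3,3]
  node 1: [-3,3]
  node 2: [-3,2]
  node 3: [-1,3]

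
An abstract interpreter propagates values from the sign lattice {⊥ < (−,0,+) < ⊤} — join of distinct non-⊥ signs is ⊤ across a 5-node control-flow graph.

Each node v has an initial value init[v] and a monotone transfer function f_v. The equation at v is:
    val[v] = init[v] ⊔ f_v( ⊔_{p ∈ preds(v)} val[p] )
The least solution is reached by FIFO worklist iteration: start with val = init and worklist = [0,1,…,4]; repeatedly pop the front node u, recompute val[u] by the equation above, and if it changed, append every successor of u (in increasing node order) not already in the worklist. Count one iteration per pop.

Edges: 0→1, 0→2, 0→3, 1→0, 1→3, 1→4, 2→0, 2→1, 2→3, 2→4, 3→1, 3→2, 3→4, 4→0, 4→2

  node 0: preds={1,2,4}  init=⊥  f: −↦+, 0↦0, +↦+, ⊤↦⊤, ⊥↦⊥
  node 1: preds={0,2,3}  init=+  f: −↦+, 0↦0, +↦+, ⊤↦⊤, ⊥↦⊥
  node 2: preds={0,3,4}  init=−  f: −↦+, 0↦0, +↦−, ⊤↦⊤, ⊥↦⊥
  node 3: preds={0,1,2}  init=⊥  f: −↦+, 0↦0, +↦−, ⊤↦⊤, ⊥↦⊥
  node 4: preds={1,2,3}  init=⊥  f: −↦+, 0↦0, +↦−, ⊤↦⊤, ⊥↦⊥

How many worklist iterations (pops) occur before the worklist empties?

8

Worklist (8 pops):
  #1 pop 0: in=⊤ → ⊤ (was ⊥); enqueue []
  #2 pop 1: in=⊤ → ⊤ (was +); enqueue [0]
  #3 pop 2: in=⊤ → ⊤ (was −); enqueue [1]
  #4 pop 3: in=⊤ → ⊤ (was ⊥); enqueue [2]
  #5 pop 4: in=⊤ → ⊤ (was ⊥); enqueue []
  #6 pop 0: in=⊤ → ⊤ (no change)
  #7 pop 1: in=⊤ → ⊤ (no change)
  #8 pop 2: in=⊤ → ⊤ (no change)

Fixpoint:
  val[0] = ⊤
  val[1] = ⊤
  val[2] = ⊤
  val[3] = ⊤
  val[4] = ⊤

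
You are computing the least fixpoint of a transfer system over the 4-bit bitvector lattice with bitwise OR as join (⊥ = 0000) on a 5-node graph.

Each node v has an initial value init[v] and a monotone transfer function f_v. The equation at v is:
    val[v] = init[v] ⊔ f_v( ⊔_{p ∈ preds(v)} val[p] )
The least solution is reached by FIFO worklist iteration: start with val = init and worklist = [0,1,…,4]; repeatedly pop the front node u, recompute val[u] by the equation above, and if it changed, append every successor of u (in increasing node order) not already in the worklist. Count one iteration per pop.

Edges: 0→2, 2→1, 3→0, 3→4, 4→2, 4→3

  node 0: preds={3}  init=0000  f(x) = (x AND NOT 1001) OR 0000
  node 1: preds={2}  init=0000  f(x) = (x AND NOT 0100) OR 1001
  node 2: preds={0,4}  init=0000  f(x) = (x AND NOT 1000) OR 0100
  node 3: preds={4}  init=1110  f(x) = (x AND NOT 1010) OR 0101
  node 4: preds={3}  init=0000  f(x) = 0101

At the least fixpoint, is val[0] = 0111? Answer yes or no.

Iteration log — 10 steps:
  step 1. node 0  ⊔preds=1110  new=0110  old=0000  +wl: 
  step 2. node 1  ⊔preds=0000  new=1001  old=0000  +wl: 
  step 3. node 2  ⊔preds=0110  new=0110  old=0000  +wl: 1
  step 4. node 3  ⊔preds=0000  new=1111  old=1110  +wl: 0
  step 5. node 4  ⊔preds=1111  new=0101  old=0000  +wl: 2,3
  step 6. node 1  ⊔preds=0110  new=1011  old=1001  +wl: 
  step 7. node 0  ⊔preds=1111  new=0110  stable
  step 8. node 2  ⊔preds=0111  new=0111  old=0110  +wl: 1
  step 9. node 3  ⊔preds=0101  new=1111  stable
  step 10. node 1  ⊔preds=0111  new=1011  stable

Least fixpoint reached:
  node 0: 0110
  node 1: 1011
  node 2: 0111
  node 3: 1111
  node 4: 0101

no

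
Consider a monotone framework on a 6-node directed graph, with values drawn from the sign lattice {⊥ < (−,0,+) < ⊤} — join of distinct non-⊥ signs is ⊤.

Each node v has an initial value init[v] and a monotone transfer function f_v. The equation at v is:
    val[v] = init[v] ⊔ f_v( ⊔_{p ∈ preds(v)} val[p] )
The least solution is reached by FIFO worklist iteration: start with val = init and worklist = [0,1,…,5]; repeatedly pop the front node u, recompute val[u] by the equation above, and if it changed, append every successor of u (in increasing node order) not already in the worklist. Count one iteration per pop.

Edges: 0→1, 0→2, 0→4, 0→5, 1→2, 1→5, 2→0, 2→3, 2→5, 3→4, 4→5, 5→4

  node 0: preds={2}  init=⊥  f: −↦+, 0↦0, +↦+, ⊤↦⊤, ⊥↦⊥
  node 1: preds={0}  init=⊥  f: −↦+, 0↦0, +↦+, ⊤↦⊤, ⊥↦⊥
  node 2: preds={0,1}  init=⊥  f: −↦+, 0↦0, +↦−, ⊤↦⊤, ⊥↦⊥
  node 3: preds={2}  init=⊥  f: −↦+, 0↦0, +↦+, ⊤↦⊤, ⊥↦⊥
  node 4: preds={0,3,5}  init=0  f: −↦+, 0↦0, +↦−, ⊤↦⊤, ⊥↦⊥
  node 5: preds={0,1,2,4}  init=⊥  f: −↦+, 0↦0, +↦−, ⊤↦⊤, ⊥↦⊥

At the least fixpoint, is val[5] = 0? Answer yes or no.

Trace (7 dequeues):
  [1] u=0 | in ⊥ | out ⊥ | ==
  [2] u=1 | in ⊥ | out ⊥ | ==
  [3] u=2 | in ⊥ | out ⊥ | ==
  [4] u=3 | in ⊥ | out ⊥ | ==
  [5] u=4 | in ⊥ | out 0 | ==
  [6] u=5 | in 0 | out 0 | prev ⊥ | push {4}
  [7] u=4 | in 0 | out 0 | ==

Converged values:
  [0] ⊥
  [1] ⊥
  [2] ⊥
  [3] ⊥
  [4] 0
  [5] 0

yes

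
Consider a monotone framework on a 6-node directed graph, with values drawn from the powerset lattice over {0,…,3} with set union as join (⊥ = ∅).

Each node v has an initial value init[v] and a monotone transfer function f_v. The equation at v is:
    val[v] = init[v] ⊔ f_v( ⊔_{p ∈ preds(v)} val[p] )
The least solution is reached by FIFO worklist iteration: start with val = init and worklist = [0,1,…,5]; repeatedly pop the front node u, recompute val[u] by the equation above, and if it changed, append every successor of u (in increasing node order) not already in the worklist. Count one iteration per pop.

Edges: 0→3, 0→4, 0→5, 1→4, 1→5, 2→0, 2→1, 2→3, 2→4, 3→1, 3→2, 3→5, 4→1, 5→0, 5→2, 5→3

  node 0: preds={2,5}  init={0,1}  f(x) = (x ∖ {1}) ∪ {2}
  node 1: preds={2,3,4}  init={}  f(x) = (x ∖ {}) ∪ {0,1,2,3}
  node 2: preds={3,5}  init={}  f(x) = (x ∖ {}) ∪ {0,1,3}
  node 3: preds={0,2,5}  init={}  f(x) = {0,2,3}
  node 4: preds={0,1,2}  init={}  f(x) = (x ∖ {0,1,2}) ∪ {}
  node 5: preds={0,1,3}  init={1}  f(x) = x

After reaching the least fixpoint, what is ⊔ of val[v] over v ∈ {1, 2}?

{0,1,2,3}

Trace (14 dequeues):
  [1] u=0 | in {1} | out {0,1,2} | prev {0,1} | push {}
  [2] u=1 | in {} | out {0,1,2,3} | prev {} | push {}
  [3] u=2 | in {1} | out {0,1,3} | prev {} | push {0,1}
  [4] u=3 | in {0,1,2,3} | out {0,2,3} | prev {} | push {2}
  [5] u=4 | in {0,1,2,3} | out {3} | prev {} | push {}
  [6] u=5 | in {0,1,2,3} | out {0,1,2,3} | prev {1} | push {3}
  [7] u=0 | in {0,1,2,3} | out {0,1,2,3} | prev {0,1,2} | push {4,5}
  [8] u=1 | in {0,1,2,3} | out {0,1,2,3} | ==
  [9] u=2 | in {0,1,2,3} | out {0,1,2,3} | prev {0,1,3} | push {0,1}
  [10] u=3 | in {0,1,2,3} | out {0,2,3} | ==
  [11] u=4 | in {0,1,2,3} | out {3} | ==
  [12] u=5 | in {0,1,2,3} | out {0,1,2,3} | ==
  [13] u=0 | in {0,1,2,3} | out {0,1,2,3} | ==
  [14] u=1 | in {0,1,2,3} | out {0,1,2,3} | ==

Converged values:
  [0] {0,1,2,3}
  [1] {0,1,2,3}
  [2] {0,1,2,3}
  [3] {0,2,3}
  [4] {3}
  [5] {0,1,2,3}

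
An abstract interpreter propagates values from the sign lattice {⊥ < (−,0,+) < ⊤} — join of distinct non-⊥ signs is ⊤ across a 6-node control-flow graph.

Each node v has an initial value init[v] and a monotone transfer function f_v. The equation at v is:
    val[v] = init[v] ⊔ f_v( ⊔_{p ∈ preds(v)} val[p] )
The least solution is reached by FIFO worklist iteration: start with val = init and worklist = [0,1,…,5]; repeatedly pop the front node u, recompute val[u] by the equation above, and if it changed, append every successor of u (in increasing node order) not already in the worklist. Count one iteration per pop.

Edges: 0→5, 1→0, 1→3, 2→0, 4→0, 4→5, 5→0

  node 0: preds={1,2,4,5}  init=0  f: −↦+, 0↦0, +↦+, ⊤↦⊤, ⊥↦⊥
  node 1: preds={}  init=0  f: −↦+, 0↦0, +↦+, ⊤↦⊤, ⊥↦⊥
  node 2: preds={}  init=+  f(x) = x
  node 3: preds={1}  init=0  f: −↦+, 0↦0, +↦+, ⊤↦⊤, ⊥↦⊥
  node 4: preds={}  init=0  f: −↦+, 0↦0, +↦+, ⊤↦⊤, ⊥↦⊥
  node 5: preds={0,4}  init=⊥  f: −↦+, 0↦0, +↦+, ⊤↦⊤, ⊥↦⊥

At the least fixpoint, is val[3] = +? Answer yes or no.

no

Worklist (7 pops):
  #1 pop 0: in=⊤ → ⊤ (was 0); enqueue []
  #2 pop 1: in=⊥ → 0 (no change)
  #3 pop 2: in=⊥ → + (no change)
  #4 pop 3: in=0 → 0 (no change)
  #5 pop 4: in=⊥ → 0 (no change)
  #6 pop 5: in=⊤ → ⊤ (was ⊥); enqueue [0]
  #7 pop 0: in=⊤ → ⊤ (no change)

Fixpoint:
  val[0] = ⊤
  val[1] = 0
  val[2] = +
  val[3] = 0
  val[4] = 0
  val[5] = ⊤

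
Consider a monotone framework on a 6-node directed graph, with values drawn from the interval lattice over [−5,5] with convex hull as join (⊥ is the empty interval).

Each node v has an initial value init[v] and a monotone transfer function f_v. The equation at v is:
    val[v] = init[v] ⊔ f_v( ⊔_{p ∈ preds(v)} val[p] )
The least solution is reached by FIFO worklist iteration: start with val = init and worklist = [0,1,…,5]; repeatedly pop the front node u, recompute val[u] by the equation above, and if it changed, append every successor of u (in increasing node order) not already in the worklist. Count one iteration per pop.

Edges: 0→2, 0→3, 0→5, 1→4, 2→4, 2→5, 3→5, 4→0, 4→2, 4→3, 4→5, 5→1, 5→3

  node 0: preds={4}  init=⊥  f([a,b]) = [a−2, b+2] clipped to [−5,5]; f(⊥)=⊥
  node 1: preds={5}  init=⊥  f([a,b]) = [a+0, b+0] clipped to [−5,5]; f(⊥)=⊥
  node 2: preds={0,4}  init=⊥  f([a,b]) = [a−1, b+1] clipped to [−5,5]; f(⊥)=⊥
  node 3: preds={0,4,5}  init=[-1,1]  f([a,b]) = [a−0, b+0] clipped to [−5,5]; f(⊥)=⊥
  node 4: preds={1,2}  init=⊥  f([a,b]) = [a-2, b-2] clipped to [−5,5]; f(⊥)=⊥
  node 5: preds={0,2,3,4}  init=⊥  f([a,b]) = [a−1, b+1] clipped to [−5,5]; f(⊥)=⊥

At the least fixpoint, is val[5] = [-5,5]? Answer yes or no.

Worklist (33 pops):
  #1 pop 0: in=⊥ → ⊥ (no change)
  #2 pop 1: in=⊥ → ⊥ (no change)
  #3 pop 2: in=⊥ → ⊥ (no change)
  #4 pop 3: in=⊥ → [-1,1] (no change)
  #5 pop 4: in=⊥ → ⊥ (no change)
  #6 pop 5: in=[-1,1] → [-2,2] (was ⊥); enqueue [1,3]
  #7 pop 1: in=[-2,2] → [-2,2] (was ⊥); enqueue [4]
  #8 pop 3: in=[-2,2] → [-2,2] (was [-1,1]); enqueue [5]
  #9 pop 4: in=[-2,2] → [-4,0] (was ⊥); enqueue [0,2,3]
  #10 pop 5: in=[-4,2] → [-5,3] (was [-2,2]); enqueue [1]
  #11 pop 0: in=[-4,0] → [-5,2] (was ⊥); enqueue [5]
  #12 pop 2: in=[-5,2] → [-5,3] (was ⊥); enqueue [4]
  #13 pop 3: in=[-5,3] → [-5,3] (was [-2,2]); enqueue []
  #14 pop 1: in=[-5,3] → [-5,3] (was [-2,2]); enqueue []
  #15 pop 5: in=[-5,3] → [-5,4] (was [-5,3]); enqueue [1,3]
  #16 pop 4: in=[-5,3] → [-5,1] (was [-4,0]); enqueue [0,2,5]
  #17 pop 1: in=[-5,4] → [-5,4] (was [-5,3]); enqueue [4]
  #18 pop 3: in=[-5,4] → [-5,4] (was [-5,3]); enqueue []
  #19 pop 0: in=[-5,1] → [-5,3] (was [-5,2]); enqueue [3]
  #20 pop 2: in=[-5,3] → [-5,4] (was [-5,3]); enqueue []
  #21 pop 5: in=[-5,4] → [-5,5] (was [-5,4]); enqueue [1]
  #22 pop 4: in=[-5,4] → [-5,2] (was [-5,1]); enqueue [0,2,5]
  #23 pop 3: in=[-5,5] → [-5,5] (was [-5,4]); enqueue []
  #24 pop 1: in=[-5,5] → [-5,5] (was [-5,4]); enqueue [4]
  #25 pop 0: in=[-5,2] → [-5,4] (was [-5,3]); enqueue [3]
  #26 pop 2: in=[-5,4] → [-5,5] (was [-5,4]); enqueue []
  #27 pop 5: in=[-5,5] → [-5,5] (no change)
  #28 pop 4: in=[-5,5] → [-5,3] (was [-5,2]); enqueue [0,2,5]
  #29 pop 3: in=[-5,5] → [-5,5] (no change)
  #30 pop 0: in=[-5,3] → [-5,5] (was [-5,4]); enqueue [3]
  #31 pop 2: in=[-5,5] → [-5,5] (no change)
  #32 pop 5: in=[-5,5] → [-5,5] (no change)
  #33 pop 3: in=[-5,5] → [-5,5] (no change)

Fixpoint:
  val[0] = [-5,5]
  val[1] = [-5,5]
  val[2] = [-5,5]
  val[3] = [-5,5]
  val[4] = [-5,3]
  val[5] = [-5,5]

yes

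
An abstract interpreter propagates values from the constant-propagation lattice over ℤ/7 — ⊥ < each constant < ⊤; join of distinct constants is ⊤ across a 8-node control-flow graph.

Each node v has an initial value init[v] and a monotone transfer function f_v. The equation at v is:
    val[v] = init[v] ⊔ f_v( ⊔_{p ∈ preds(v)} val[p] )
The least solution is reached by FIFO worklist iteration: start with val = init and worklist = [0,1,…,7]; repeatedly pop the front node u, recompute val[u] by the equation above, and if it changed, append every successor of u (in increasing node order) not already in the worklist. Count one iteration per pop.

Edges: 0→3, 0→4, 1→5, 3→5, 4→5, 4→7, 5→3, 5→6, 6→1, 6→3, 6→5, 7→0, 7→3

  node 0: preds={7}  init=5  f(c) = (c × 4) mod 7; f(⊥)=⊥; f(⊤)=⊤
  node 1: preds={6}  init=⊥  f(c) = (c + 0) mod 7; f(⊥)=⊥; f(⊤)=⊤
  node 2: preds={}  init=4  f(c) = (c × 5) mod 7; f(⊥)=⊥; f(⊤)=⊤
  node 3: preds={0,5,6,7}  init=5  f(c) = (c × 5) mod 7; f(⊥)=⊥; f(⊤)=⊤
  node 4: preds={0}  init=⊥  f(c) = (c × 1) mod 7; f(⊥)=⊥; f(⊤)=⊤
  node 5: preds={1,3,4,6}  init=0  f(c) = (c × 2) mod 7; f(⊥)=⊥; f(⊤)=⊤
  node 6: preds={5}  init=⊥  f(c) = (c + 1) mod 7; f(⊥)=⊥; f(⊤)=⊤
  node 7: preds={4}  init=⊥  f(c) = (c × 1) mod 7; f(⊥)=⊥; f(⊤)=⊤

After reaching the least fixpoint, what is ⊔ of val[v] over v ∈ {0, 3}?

Worklist (18 pops):
  #1 pop 0: in=⊥ → 5 (no change)
  #2 pop 1: in=⊥ → ⊥ (no change)
  #3 pop 2: in=⊥ → 4 (no change)
  #4 pop 3: in=⊤ → ⊤ (was 5); enqueue []
  #5 pop 4: in=5 → 5 (was ⊥); enqueue []
  #6 pop 5: in=⊤ → ⊤ (was 0); enqueue [3]
  #7 pop 6: in=⊤ → ⊤ (was ⊥); enqueue [1,5]
  #8 pop 7: in=5 → 5 (was ⊥); enqueue [0]
  #9 pop 3: in=⊤ → ⊤ (no change)
  #10 pop 1: in=⊤ → ⊤ (was ⊥); enqueue []
  #11 pop 5: in=⊤ → ⊤ (no change)
  #12 pop 0: in=5 → ⊤ (was 5); enqueue [3,4]
  #13 pop 3: in=⊤ → ⊤ (no change)
  #14 pop 4: in=⊤ → ⊤ (was 5); enqueue [5,7]
  #15 pop 5: in=⊤ → ⊤ (no change)
  #16 pop 7: in=⊤ → ⊤ (was 5); enqueue [0,3]
  #17 pop 0: in=⊤ → ⊤ (no change)
  #18 pop 3: in=⊤ → ⊤ (no change)

Fixpoint:
  val[0] = ⊤
  val[1] = ⊤
  val[2] = 4
  val[3] = ⊤
  val[4] = ⊤
  val[5] = ⊤
  val[6] = ⊤
  val[7] = ⊤

⊤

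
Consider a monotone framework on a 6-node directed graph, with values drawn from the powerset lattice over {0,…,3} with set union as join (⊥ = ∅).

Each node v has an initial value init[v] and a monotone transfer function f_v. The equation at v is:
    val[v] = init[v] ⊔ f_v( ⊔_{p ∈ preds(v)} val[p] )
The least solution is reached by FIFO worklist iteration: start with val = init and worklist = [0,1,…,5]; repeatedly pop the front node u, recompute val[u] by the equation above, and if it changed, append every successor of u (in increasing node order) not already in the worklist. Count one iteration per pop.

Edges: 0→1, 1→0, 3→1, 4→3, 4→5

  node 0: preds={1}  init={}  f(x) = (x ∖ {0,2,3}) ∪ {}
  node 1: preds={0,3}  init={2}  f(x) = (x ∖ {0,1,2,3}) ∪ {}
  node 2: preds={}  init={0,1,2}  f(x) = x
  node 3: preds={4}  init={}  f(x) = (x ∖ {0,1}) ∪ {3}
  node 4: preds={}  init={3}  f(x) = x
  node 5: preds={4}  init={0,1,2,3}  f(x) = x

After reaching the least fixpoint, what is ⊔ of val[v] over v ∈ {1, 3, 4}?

Iteration log — 7 steps:
  step 1. node 0  ⊔preds={2}  new={}  stable
  step 2. node 1  ⊔preds={}  new={2}  stable
  step 3. node 2  ⊔preds={}  new={0,1,2}  stable
  step 4. node 3  ⊔preds={3}  new={3}  old={}  +wl: 1
  step 5. node 4  ⊔preds={}  new={3}  stable
  step 6. node 5  ⊔preds={3}  new={0,1,2,3}  stable
  step 7. node 1  ⊔preds={3}  new={2}  stable

Least fixpoint reached:
  node 0: {}
  node 1: {2}
  node 2: {0,1,2}
  node 3: {3}
  node 4: {3}
  node 5: {0,1,2,3}

{2,3}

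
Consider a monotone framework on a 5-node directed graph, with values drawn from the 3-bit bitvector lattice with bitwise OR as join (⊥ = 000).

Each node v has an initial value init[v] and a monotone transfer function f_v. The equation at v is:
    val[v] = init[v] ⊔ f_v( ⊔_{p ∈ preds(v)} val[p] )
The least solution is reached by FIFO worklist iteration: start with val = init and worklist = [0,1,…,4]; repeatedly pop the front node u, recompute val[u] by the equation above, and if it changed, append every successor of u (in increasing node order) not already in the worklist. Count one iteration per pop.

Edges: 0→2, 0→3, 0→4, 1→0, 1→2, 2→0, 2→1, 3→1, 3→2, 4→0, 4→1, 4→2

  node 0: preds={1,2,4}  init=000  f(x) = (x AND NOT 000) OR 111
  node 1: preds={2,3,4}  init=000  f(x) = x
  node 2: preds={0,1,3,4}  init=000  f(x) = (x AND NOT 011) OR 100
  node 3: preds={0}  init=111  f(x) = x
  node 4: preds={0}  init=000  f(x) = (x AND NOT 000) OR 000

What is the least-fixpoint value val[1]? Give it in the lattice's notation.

Worklist (8 pops):
  #1 pop 0: in=000 → 111 (was 000); enqueue []
  #2 pop 1: in=111 → 111 (was 000); enqueue [0]
  #3 pop 2: in=111 → 100 (was 000); enqueue [1]
  #4 pop 3: in=111 → 111 (no change)
  #5 pop 4: in=111 → 111 (was 000); enqueue [2]
  #6 pop 0: in=111 → 111 (no change)
  #7 pop 1: in=111 → 111 (no change)
  #8 pop 2: in=111 → 100 (no change)

Fixpoint:
  val[0] = 111
  val[1] = 111
  val[2] = 100
  val[3] = 111
  val[4] = 111

111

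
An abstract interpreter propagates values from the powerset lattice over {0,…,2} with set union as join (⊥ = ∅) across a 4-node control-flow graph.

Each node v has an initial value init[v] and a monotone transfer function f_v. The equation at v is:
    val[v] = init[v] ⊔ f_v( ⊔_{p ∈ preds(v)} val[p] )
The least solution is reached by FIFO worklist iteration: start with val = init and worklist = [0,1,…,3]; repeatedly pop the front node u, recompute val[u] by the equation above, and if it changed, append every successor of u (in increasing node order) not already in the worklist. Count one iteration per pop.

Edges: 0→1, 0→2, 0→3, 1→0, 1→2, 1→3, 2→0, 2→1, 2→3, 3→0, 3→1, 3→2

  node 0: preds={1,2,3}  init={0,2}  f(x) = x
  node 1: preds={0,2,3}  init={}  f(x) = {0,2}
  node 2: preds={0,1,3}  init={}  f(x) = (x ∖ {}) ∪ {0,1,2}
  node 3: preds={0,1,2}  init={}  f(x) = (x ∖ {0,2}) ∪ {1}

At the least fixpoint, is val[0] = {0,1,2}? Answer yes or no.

yes

Trace (8 dequeues):
  [1] u=0 | in {} | out {0,2} | ==
  [2] u=1 | in {0,2} | out {0,2} | prev {} | push {0}
  [3] u=2 | in {0,2} | out {0,1,2} | prev {} | push {1}
  [4] u=3 | in {0,1,2} | out {1} | prev {} | push {2}
  [5] u=0 | in {0,1,2} | out {0,1,2} | prev {0,2} | push {3}
  [6] u=1 | in {0,1,2} | out {0,2} | ==
  [7] u=2 | in {0,1,2} | out {0,1,2} | ==
  [8] u=3 | in {0,1,2} | out {1} | ==

Converged values:
  [0] {0,1,2}
  [1] {0,2}
  [2] {0,1,2}
  [3] {1}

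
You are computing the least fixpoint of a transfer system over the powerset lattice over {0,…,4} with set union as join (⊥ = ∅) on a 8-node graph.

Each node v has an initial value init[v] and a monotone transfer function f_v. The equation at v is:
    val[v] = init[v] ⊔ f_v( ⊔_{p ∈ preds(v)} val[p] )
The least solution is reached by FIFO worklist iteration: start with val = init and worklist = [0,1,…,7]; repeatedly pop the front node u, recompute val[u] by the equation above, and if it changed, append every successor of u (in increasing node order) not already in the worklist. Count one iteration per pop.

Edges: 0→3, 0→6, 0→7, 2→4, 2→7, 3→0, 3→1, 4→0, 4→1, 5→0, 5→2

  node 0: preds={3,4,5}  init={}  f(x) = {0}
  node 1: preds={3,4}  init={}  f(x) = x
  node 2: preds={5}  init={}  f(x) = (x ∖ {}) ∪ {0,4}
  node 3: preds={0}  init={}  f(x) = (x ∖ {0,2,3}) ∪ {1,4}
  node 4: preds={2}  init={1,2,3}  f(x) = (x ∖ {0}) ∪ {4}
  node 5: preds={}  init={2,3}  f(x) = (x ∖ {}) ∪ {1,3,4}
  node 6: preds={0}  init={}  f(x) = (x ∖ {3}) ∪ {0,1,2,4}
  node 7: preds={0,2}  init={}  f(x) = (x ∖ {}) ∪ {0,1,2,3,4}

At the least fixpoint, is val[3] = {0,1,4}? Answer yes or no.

no

Iteration log — 13 steps:
  step 1. node 0  ⊔preds={1,2,3}  new={0}  old={}  +wl: 
  step 2. node 1  ⊔preds={1,2,3}  new={1,2,3}  old={}  +wl: 
  step 3. node 2  ⊔preds={2,3}  new={0,2,3,4}  old={}  +wl: 
  step 4. node 3  ⊔preds={0}  new={1,4}  old={}  +wl: 0,1
  step 5. node 4  ⊔preds={0,2,3,4}  new={1,2,3,4}  old={1,2,3}  +wl: 
  step 6. node 5  ⊔preds={}  new={1,2,3,4}  old={2,3}  +wl: 2
  step 7. node 6  ⊔preds={0}  new={0,1,2,4}  old={}  +wl: 
  step 8. node 7  ⊔preds={0,2,3,4}  new={0,1,2,3,4}  old={}  +wl: 
  step 9. node 0  ⊔preds={1,2,3,4}  new={0}  stable
  step 10. node 1  ⊔preds={1,2,3,4}  new={1,2,3,4}  old={1,2,3}  +wl: 
  step 11. node 2  ⊔preds={1,2,3,4}  new={0,1,2,3,4}  old={0,2,3,4}  +wl: 4,7
  step 12. node 4  ⊔preds={0,1,2,3,4}  new={1,2,3,4}  stable
  step 13. node 7  ⊔preds={0,1,2,3,4}  new={0,1,2,3,4}  stable

Least fixpoint reached:
  node 0: {0}
  node 1: {1,2,3,4}
  node 2: {0,1,2,3,4}
  node 3: {1,4}
  node 4: {1,2,3,4}
  node 5: {1,2,3,4}
  node 6: {0,1,2,4}
  node 7: {0,1,2,3,4}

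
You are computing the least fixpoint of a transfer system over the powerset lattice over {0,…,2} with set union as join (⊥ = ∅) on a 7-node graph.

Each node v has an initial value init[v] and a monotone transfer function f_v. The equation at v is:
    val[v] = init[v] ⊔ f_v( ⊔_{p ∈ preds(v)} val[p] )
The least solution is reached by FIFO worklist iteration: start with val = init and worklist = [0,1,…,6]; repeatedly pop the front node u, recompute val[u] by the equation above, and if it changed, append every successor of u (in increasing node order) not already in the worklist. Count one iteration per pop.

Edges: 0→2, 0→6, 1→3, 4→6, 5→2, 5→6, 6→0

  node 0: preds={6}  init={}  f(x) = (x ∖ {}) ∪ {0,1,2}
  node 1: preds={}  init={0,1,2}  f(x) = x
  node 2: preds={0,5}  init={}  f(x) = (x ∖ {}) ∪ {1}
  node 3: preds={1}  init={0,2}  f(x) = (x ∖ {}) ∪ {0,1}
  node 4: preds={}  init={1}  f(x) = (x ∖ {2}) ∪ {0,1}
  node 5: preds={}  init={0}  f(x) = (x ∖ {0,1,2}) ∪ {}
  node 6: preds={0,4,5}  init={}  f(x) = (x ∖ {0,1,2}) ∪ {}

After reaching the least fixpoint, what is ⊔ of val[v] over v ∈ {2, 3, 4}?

{0,1,2}

Trace (7 dequeues):
  [1] u=0 | in {} | out {0,1,2} | prev {} | push {}
  [2] u=1 | in {} | out {0,1,2} | ==
  [3] u=2 | in {0,1,2} | out {0,1,2} | prev {} | push {}
  [4] u=3 | in {0,1,2} | out {0,1,2} | prev {0,2} | push {}
  [5] u=4 | in {} | out {0,1} | prev {1} | push {}
  [6] u=5 | in {} | out {0} | ==
  [7] u=6 | in {0,1,2} | out {} | ==

Converged values:
  [0] {0,1,2}
  [1] {0,1,2}
  [2] {0,1,2}
  [3] {0,1,2}
  [4] {0,1}
  [5] {0}
  [6] {}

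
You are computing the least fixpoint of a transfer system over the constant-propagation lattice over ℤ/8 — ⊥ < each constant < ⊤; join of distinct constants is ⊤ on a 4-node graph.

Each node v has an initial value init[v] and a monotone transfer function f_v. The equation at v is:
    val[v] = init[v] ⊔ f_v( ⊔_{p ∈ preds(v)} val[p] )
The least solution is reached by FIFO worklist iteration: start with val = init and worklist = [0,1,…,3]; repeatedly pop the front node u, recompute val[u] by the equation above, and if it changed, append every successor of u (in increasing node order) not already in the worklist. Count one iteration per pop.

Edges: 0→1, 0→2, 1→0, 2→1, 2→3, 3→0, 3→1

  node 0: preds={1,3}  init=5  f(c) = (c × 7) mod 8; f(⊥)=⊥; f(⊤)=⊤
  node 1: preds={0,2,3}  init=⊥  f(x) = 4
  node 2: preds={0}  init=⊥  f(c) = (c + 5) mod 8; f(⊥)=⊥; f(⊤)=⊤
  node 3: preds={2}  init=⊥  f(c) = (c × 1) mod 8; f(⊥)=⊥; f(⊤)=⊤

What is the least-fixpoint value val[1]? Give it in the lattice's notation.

4

Iteration log — 11 steps:
  step 1. node 0  ⊔preds=⊥  new=5  stable
  step 2. node 1  ⊔preds=5  new=4  old=⊥  +wl: 0
  step 3. node 2  ⊔preds=5  new=2  old=⊥  +wl: 1
  step 4. node 3  ⊔preds=2  new=2  old=⊥  +wl: 
  step 5. node 0  ⊔preds=⊤  new=⊤  old=5  +wl: 2
  step 6. node 1  ⊔preds=⊤  new=4  stable
  step 7. node 2  ⊔preds=⊤  new=⊤  old=2  +wl: 1,3
  step 8. node 1  ⊔preds=⊤  new=4  stable
  step 9. node 3  ⊔preds=⊤  new=⊤  old=2  +wl: 0,1
  step 10. node 0  ⊔preds=⊤  new=⊤  stable
  step 11. node 1  ⊔preds=⊤  new=4  stable

Least fixpoint reached:
  node 0: ⊤
  node 1: 4
  node 2: ⊤
  node 3: ⊤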